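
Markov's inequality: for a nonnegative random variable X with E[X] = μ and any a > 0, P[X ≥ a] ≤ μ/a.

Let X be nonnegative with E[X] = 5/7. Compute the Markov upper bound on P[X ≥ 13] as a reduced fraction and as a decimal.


μ = E[X] = 5/7, a = 13.
Markov: P[X ≥ 13] ≤ μ/a = (5/7)/13 = 5/91.
Numerically: ≈ 0.055.
(Since a = 13 > μ = 0.714, the bound 5/91 is < 1 and informative.)

P[X ≥ 13] ≤ 5/91 ≈ 0.055.


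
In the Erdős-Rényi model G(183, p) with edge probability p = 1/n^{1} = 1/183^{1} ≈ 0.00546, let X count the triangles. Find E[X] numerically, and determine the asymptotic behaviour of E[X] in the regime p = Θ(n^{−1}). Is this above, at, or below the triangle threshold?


Number of potential triangles: C(183, 3) = 1004731.
Each occurs with probability p³ ≈ (0.00546)³ ≈ 1.63172e-07.
By linearity: E[X] = C(183, 3)·p³ ≈ 1004731 · 1.63172e-07 ≈ 0.164.
Here α = 1, so p = 1/n is exactly at the triangle threshold p ~ 1/n. Asymptotically E[X] → c³/6 = 1³/6 = 1/6 ≈ 0.167, a bounded constant. In this regime the triangle count is asymptotically Poisson(c³/6).

E[X] ≈ 0.164; in regime p = Θ(1/n^{1}) E[X] stays bounded (at the triangle threshold p ~ 1/n).


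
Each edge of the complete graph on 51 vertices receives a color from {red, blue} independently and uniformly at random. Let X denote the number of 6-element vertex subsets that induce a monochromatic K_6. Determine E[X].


Let X = Σ_S X_S over the C(51, 6) = 18009460 subsets S of size 6, where X_S = 1 if the K_6 on S is monochromatic.
For a fixed S, the K_6 on S has C(6, 2) = 15 edges. P[all 15 edges red] = (1/2)^15, and likewise for blue, so P[monochromatic] = 2·(1/2)^15 = 2^{1 − 15} = 1/16384.
Summing: E[X] = C(51, 6) · 2^{1 − 15} = 18009460 · 1/16384 = 4502365/4096.
Numerically: E[X] ≈ 1099.210205.

E[X] = C(51,6)·2^(1−C(6,2)) = 4502365/4096 ≈ 1099.210205.


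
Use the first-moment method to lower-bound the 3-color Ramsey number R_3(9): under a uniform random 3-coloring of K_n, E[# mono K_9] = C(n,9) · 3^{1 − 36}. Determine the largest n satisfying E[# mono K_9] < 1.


We need C(n, 9) · 3^{1 − 36} < 1, i.e. C(n, 9) < 3^{36 − 1} = 50031545098999707.
Check values of n near the boundary:
  n = 300: C(300, 9) = 48052241692154700; 48052241692154700 < 50031545098999707? YES
  n = 301: C(301, 9) = 49533303936090975; 49533303936090975 < 50031545098999707? YES
  n = 302: C(302, 9) = 51054804739588650; 51054804739588650 < 50031545098999707? NO
The largest n with C(n, 9) < 50031545098999707 is n = 301 (where E[X] = 16511101312030325/16677181699666569 ≈ 0.99004). Hence R_3(9) > 301, i.e. R_3(9) ≥ 302.

Largest n = 301; hence R_3(9) > 301.


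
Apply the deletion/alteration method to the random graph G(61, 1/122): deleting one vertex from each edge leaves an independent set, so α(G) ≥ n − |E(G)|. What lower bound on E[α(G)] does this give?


E[|E(G)|] = C(61, 2)·p = 1830 · (1/122) = 15.
E[α(G)] ≥ n − E[|E(G)|] = 61 − 15 = 46.
Numerically: ≈ 46.000.
(This is only a lower bound; the true E[α(G)] may be larger.)

E[α(G)] ≥ 46 ≈ 46.000.


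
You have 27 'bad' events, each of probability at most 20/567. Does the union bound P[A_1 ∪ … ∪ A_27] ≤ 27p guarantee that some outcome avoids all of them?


Union bound: P[∪_{i=1}^{27} A_i] ≤ Σ_i P[A_i] ≤ 27·p = 27·(20/567) = 20/21.
Numerically: 20/21 ≈ 0.9524.
Is 20/21 < 1? YES.
Since P[∪ A_i] ≤ 20/21 < 1, the complement has P[∩ A_i^c] ≥ 1 − 20/21 = 1/21 > 0, so some outcome avoids every A_i.

27·p = 20/21 ≈ 0.9524; existence CERTIFIED by the union bound.


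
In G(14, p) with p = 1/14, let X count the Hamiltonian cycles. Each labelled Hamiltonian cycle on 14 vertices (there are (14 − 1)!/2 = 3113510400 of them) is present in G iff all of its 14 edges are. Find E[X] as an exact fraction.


K_14 has (14 − 1)!/2 = 3113510400 labelled Hamiltonian cycles.
For each such Hamiltonian cycle H, let X_H = 1 if all 14 edges of H are present in G. Then P[X_H = 1] = p^{14} = (1/14)^{14} = 1/11112006825558016.
Summing the indicators: E[X] = Σ_H E[X_H] = 3113510400 · p^{14} = 3113510400 · 1/11112006825558016 = 868725/3100448333024.
Numerically: E[X] ≈ 2.8e-07.

E[X] = 3113510400 · (1/14)^{14} = 868725/3100448333024 ≈ 2.8e-07.


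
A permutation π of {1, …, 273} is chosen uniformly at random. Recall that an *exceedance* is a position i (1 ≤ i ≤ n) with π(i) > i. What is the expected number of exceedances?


Write X = Σ_{i=1}^{273} X_i, where X_i = 1_{π(i) > i}.
For each fixed i, π(i) is uniform over {1, …, 273} (marginal of a uniform permutation), so P[π(i) > i] = (n − i)/n. Summing: Σ_{i=1}^{273} (n − i)/n = (0 + 1 + … + 272)/273 = 273(273 − 1)/(2·273) = (273 − 1)/2.
Hence E[X] = Σ_{i=1}^{273} (273 − i)/273 = 136 ≈ 136.000.

E[X] = 136 = 136.000.


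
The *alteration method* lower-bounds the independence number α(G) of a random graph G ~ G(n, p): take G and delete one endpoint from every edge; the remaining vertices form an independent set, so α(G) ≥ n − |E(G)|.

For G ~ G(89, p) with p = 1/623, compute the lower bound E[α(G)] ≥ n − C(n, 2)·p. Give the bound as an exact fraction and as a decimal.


E[|E(G)|] = C(89, 2)·p = 3916 · (1/623) = 44/7.
E[α(G)] ≥ n − E[|E(G)|] = 89 − 44/7 = 579/7.
Numerically: ≈ 82.71429.
(This is only a lower bound; the true E[α(G)] may be larger.)

E[α(G)] ≥ 579/7 ≈ 82.71429.


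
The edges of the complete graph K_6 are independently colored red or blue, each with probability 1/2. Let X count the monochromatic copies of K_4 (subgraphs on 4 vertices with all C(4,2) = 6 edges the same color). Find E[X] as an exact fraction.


Let X = Σ_S X_S over the C(6, 4) = 15 subsets S of size 4, where X_S = 1 if the K_4 on S is monochromatic.
For a fixed S, the K_4 on S has C(4, 2) = 6 edges. P[all 6 edges red] = (1/2)^6, and likewise for blue, so P[monochromatic] = 2·(1/2)^6 = 2^{1 − 6} = 1/32.
Summing: E[X] = C(6, 4) · 2^{1 − 6} = 15 · 1/32 = 15/32.
Numerically: E[X] ≈ 0.46875.

E[X] = C(6,4)·2^(1−C(4,2)) = 15/32 ≈ 0.46875.


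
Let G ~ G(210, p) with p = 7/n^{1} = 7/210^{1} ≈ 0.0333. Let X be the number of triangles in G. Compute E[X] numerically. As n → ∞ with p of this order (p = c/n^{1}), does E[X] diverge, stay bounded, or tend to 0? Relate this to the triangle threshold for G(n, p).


Number of potential triangles: C(210, 3) = 1521520.
Each occurs with probability p³ ≈ (0.0333)³ ≈ 3.70370e-05.
By linearity: E[X] = C(210, 3)·p³ ≈ 1521520 · 3.70370e-05 ≈ 56.353.
Here α = 1, so p = 7/n is exactly at the triangle threshold p ~ 1/n. Asymptotically E[X] → c³/6 = 7³/6 = 343/6 ≈ 57.167, a bounded constant. In this regime the triangle count is asymptotically Poisson(c³/6).

E[X] ≈ 56.353; in regime p = Θ(1/n^{1}) E[X] stays bounded (at the triangle threshold p ~ 1/n).


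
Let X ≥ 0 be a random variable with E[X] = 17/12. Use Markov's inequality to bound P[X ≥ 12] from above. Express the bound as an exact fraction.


μ = E[X] = 17/12, a = 12.
Markov: P[X ≥ 12] ≤ μ/a = (17/12)/12 = 17/144.
Numerically: ≈ 0.118.
(Since a = 12 > μ = 1.417, the bound 17/144 is < 1 and informative.)

P[X ≥ 12] ≤ 17/144 ≈ 0.118.


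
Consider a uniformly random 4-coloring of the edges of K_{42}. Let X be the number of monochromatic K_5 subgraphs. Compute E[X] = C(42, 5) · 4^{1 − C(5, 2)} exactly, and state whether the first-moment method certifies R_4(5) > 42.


E[X] = C(42, 5) · 4^{1 − 10} = 850668 · 4^{−9} = 850668/262144.
As a reduced fraction: E[X] = 212667/65536 ≈ 3.245.
Is E[X] < 1? NO.
Since E[X] ≥ 1, the first-moment bound is inconclusive at n = 42; it does NOT by itself certify R_4(5) > 42.

E[X] = 212667/65536 ≈ 3.245; E[X] ≥ 1; first-moment method inconclusive here.


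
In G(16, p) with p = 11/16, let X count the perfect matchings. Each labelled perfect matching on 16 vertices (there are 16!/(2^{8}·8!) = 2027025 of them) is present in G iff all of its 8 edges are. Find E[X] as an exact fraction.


K_16 has 16!/(2^{8}·8!) = 2027025 labelled perfect matchings.
For each such perfect matching H, let X_H = 1 if all 8 edges of H are present in G. Then P[X_H = 1] = p^{8} = (11/16)^{8} = 214358881/4294967296.
By linearity: E[X] = Σ_H E[X_H] = 2027025 · p^{8} = 2027025 · 214358881/4294967296 = 434510810759025/4294967296.
Numerically: E[X] ≈ 1.01e+05.

E[X] = 2027025 · (11/16)^{8} = 434510810759025/4294967296 ≈ 1.01e+05.


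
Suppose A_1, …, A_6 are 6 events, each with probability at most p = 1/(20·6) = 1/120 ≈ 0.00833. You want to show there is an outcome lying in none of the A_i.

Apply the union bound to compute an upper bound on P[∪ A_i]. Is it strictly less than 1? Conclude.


Union bound: P[∪_{i=1}^{6} A_i] ≤ Σ_i P[A_i] ≤ 6·p = 6·(1/120) = 1/20.
Numerically: 1/20 ≈ 0.05000.
Is 1/20 < 1? YES.
Since P[∪ A_i] ≤ 1/20 < 1, the complement has P[∩ A_i^c] ≥ 1 − 1/20 = 19/20 > 0, so some outcome avoids every A_i.

6·p = 1/20 ≈ 0.05000; existence CERTIFIED by the union bound.


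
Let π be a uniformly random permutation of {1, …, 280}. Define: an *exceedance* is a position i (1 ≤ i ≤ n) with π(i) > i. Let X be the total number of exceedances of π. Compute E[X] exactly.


Write X = Σ_{i=1}^{280} X_i, where X_i = 1_{π(i) > i}.
For each fixed i, π(i) is uniform over {1, …, 280} (marginal of a uniform permutation), so P[π(i) > i] = (n − i)/n. Summing: Σ_{i=1}^{280} (n − i)/n = (0 + 1 + … + 279)/280 = 280(280 − 1)/(2·280) = (280 − 1)/2.
Hence E[X] = Σ_{i=1}^{280} (280 − i)/280 = 279/2 ≈ 139.500000.

E[X] = 279/2 = 139.500000.


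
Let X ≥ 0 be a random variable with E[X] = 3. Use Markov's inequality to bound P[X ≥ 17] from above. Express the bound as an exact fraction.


μ = E[X] = 3, a = 17.
Markov: P[X ≥ 17] ≤ μ/a = (3)/17 = 3/17.
Numerically: ≈ 0.176.
(Since a = 17 > μ = 3.000, the bound 3/17 is < 1 and informative.)

P[X ≥ 17] ≤ 3/17 ≈ 0.176.


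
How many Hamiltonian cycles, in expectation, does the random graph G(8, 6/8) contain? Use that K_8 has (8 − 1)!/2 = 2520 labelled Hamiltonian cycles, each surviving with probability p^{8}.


K_8 has (8 − 1)!/2 = 2520 labelled Hamiltonian cycles.
For each such Hamiltonian cycle H, let X_H = 1 if all 8 edges of H are present in G. Then P[X_H = 1] = p^{8} = (3/4)^{8} = 6561/65536.
By linearity of expectation: E[X] = Σ_H E[X_H] = 2520 · p^{8} = 2520 · 6561/65536 = 2066715/8192.
Numerically: E[X] ≈ 252.285.

E[X] = 2520 · (3/4)^{8} = 2066715/8192 ≈ 252.285.


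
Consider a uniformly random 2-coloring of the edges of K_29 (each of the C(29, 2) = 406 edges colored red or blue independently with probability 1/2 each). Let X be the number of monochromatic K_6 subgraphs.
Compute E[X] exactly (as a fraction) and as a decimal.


Let X = Σ_S X_S over the C(29, 6) = 475020 subsets S of size 6, where X_S = 1 if the K_6 on S is monochromatic.
For a fixed S, the K_6 on S has C(6, 2) = 15 edges. P[all 15 edges red] = (1/2)^15, and likewise for blue, so P[monochromatic] = 2·(1/2)^15 = 2^{1 − 15} = 1/16384.
Summing: E[X] = C(29, 6) · 2^{1 − 15} = 475020 · 1/16384 = 118755/4096.
Numerically: E[X] ≈ 28.99292.

E[X] = C(29,6)·2^(1−C(6,2)) = 118755/4096 ≈ 28.99292.


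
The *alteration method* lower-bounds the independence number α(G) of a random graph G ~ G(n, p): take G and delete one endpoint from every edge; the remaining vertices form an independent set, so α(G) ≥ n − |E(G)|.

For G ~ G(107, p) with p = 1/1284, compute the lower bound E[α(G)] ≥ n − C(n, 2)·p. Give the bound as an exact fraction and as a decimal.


E[|E(G)|] = C(107, 2)·p = 5671 · (1/1284) = 53/12.
E[α(G)] ≥ n − E[|E(G)|] = 107 − 53/12 = 1231/12.
Numerically: ≈ 102.583333.
(This is only a lower bound; the true E[α(G)] may be larger.)

E[α(G)] ≥ 1231/12 ≈ 102.583333.


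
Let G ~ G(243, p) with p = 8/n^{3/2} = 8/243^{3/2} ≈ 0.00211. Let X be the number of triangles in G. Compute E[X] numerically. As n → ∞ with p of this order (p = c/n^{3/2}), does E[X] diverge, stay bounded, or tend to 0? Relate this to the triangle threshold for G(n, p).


Number of potential triangles: C(243, 3) = 2362041.
Each occurs with probability p³ ≈ (0.00211)³ ≈ 9.41980e-09.
By linearity: E[X] = C(243, 3)·p³ ≈ 2362041 · 9.41980e-09 ≈ 0.022.
Since α = 3/2 > 1, p = c/n^{3/2} = o(1/n) is below the triangle threshold p ~ 1/n. Asymptotically E[X] ~ (c³/6)·n^{3(1−α)} = (8³/6)·n^{-1.5} → 0, so by Markov's inequality G has no triangles w.h.p.

E[X] ≈ 0.022; in regime p = Θ(1/n^{3/2}) E[X] tends to 0 (below the triangle threshold p ~ 1/n).


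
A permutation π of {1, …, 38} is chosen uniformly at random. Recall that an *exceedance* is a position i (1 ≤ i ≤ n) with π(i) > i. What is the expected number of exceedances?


Write X = Σ_{i=1}^{38} X_i, where X_i = 1_{π(i) > i}.
For each fixed i, π(i) is uniform over {1, …, 38} (marginal of a uniform permutation), so P[π(i) > i] = (n − i)/n. Summing: Σ_{i=1}^{38} (n − i)/n = (0 + 1 + … + 37)/38 = 38(38 − 1)/(2·38) = (38 − 1)/2.
Hence E[X] = Σ_{i=1}^{38} (38 − i)/38 = 37/2 ≈ 18.5000.

E[X] = 37/2 = 18.5000.


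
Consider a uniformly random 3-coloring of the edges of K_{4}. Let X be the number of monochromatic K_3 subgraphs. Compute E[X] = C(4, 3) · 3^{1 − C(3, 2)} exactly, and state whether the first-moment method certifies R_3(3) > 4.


E[X] = C(4, 3) · 3^{1 − 3} = 4 · 3^{−2} = 4/9.
As a reduced fraction: E[X] = 4/9 ≈ 0.444444.
Is E[X] < 1? YES.
Since E[X] < 1, there exists a 3-coloring of K_{4} with no monochromatic K_3; hence R_3(3) > 4.

E[X] = 4/9 ≈ 0.444444; E[X] < 1, so R_3(3) > 4.


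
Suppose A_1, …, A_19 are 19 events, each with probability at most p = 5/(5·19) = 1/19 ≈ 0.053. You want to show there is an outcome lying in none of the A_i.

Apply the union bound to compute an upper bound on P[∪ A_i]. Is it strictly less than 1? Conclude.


Union bound: P[∪_{i=1}^{19} A_i] ≤ Σ_i P[A_i] ≤ 19·p = 19·(1/19) = 1.
Numerically: 1 ≈ 1.000.
Is 1 < 1? NO.
Since the bound 1 is ≥ 1, the union bound is uninformative here; it does NOT by itself certify existence.

19·p = 1 ≈ 1.000; existence NOT certified by the union bound.


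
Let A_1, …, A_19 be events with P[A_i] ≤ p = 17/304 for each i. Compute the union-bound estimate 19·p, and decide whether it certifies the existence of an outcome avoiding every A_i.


Union bound: P[∪_{i=1}^{19} A_i] ≤ Σ_i P[A_i] ≤ 19·p = 19·(17/304) = 17/16.
Numerically: 17/16 ≈ 1.0625000.
Is 17/16 < 1? NO.
Since the bound 17/16 is ≥ 1, the union bound is uninformative here; it does NOT by itself certify existence.

19·p = 17/16 ≈ 1.0625000; existence NOT certified by the union bound.


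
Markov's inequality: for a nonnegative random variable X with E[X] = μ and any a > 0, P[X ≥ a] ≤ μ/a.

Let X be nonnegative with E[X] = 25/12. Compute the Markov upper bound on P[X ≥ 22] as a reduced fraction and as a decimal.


μ = E[X] = 25/12, a = 22.
Markov: P[X ≥ 22] ≤ μ/a = (25/12)/22 = 25/264.
Numerically: ≈ 0.095.
(Since a = 22 > μ = 2.083, the bound 25/264 is < 1 and informative.)

P[X ≥ 22] ≤ 25/264 ≈ 0.095.


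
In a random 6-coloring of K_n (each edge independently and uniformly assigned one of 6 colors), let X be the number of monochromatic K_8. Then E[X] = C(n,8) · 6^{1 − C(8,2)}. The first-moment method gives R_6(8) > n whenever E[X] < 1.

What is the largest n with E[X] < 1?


We need C(n, 8) · 6^{1 − 28} < 1, i.e. C(n, 8) < 6^{28 − 1} = 1023490369077469249536.
Check values of n near the boundary:
  n = 1592: C(1592, 8) = 1005480414540892933435; 1005480414540892933435 < 1023490369077469249536? YES
  n = 1593: C(1593, 8) = 1010555394551193970323; 1010555394551193970323 < 1023490369077469249536? YES
  n = 1594: C(1594, 8) = 1015652773590544255167; 1015652773590544255167 < 1023490369077469249536? YES
  n = 1595: C(1595, 8) = 1020772636343363633895; 1020772636343363633895 < 1023490369077469249536? YES
  n = 1596: C(1596, 8) = 1025915067760710553965; 1025915067760710553965 < 1023490369077469249536? NO
The largest n with C(n, 8) < 1023490369077469249536 is n = 1595 (where E[X] = 113419181815929292655/113721152119718805504 ≈ 0.997). Hence R_6(8) > 1595, i.e. R_6(8) ≥ 1596.

Largest n = 1595; hence R_6(8) > 1595.


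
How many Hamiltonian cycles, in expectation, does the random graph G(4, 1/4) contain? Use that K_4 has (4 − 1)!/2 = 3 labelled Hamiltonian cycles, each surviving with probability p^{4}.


K_4 has (4 − 1)!/2 = 3 labelled Hamiltonian cycles.
For each such Hamiltonian cycle H, let X_H = 1 if all 4 edges of H are present in G. Then P[X_H = 1] = p^{4} = (1/4)^{4} = 1/256.
Summing the indicators: E[X] = Σ_H E[X_H] = 3 · p^{4} = 3 · 1/256 = 3/256.
Numerically: E[X] ≈ 0.0117.

E[X] = 3 · (1/4)^{4} = 3/256 ≈ 0.0117.


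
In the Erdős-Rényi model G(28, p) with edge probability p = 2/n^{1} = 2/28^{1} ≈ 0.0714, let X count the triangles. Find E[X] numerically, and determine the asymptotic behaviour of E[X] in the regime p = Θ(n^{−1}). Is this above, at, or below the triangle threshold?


Number of potential triangles: C(28, 3) = 3276.
Each occurs with probability p³ ≈ (0.0714)³ ≈ 3.64431e-04.
By linearity: E[X] = C(28, 3)·p³ ≈ 3276 · 3.64431e-04 ≈ 1.194.
Here α = 1, so p = 2/n is exactly at the triangle threshold p ~ 1/n. Asymptotically E[X] → c³/6 = 2³/6 = 4/3 ≈ 1.333, a bounded constant. In this regime the triangle count is asymptotically Poisson(c³/6).

E[X] ≈ 1.194; in regime p = Θ(1/n^{1}) E[X] stays bounded (at the triangle threshold p ~ 1/n).


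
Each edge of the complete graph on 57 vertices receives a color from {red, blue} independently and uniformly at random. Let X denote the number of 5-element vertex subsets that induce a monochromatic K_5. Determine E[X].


Let X = Σ_S X_S over the C(57, 5) = 4187106 subsets S of size 5, where X_S = 1 if the K_5 on S is monochromatic.
For a fixed S, the K_5 on S has C(5, 2) = 10 edges. P[all 10 edges red] = (1/2)^10, and likewise for blue, so P[monochromatic] = 2·(1/2)^10 = 2^{1 − 10} = 1/512.
By linearity: E[X] = C(57, 5) · 2^{1 − 10} = 4187106 · 1/512 = 2093553/256.
Numerically: E[X] ≈ 8177.941406.

E[X] = C(57,5)·2^(1−C(5,2)) = 2093553/256 ≈ 8177.941406.


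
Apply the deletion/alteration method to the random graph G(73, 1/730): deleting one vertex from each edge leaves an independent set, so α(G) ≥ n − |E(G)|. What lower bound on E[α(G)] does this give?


E[|E(G)|] = C(73, 2)·p = 2628 · (1/730) = 18/5.
E[α(G)] ≥ n − E[|E(G)|] = 73 − 18/5 = 347/5.
Numerically: ≈ 69.400.
(This is only a lower bound; the true E[α(G)] may be larger.)

E[α(G)] ≥ 347/5 ≈ 69.400.


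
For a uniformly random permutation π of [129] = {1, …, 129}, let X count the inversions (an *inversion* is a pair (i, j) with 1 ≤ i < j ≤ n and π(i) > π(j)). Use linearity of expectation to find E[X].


Write X = Σ X_I over the C(129, 2) = 8256 pairs i < j, with X_I the indicator of one inversion.
There are 8256 indicators.
For each fixed pair i < j, the values π(i) and π(j) are two distinct elements of {1, …, 129} in uniformly random order; by symmetry P[π(i) > π(j)] = 1/2.
By linearity: E[X] = 8256 · (1/2) = C(129, 2) · (1/2) = 8256/2 = 4128 ≈ 4128.00000.

E[X] = 4128 = 4128.00000.


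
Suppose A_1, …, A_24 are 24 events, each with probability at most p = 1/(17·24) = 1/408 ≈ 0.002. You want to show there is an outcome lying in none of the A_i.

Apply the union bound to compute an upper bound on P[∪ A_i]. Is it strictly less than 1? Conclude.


Union bound: P[∪_{i=1}^{24} A_i] ≤ Σ_i P[A_i] ≤ 24·p = 24·(1/408) = 1/17.
Numerically: 1/17 ≈ 0.059.
Is 1/17 < 1? YES.
Since P[∪ A_i] ≤ 1/17 < 1, the complement has P[∩ A_i^c] ≥ 1 − 1/17 = 16/17 > 0, so some outcome avoids every A_i.

24·p = 1/17 ≈ 0.059; existence CERTIFIED by the union bound.


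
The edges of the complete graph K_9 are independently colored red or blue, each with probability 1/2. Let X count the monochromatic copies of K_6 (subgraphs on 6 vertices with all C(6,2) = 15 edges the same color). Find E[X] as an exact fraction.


Let X = Σ_S X_S over the C(9, 6) = 84 subsets S of size 6, where X_S = 1 if the K_6 on S is monochromatic.
For a fixed S, the K_6 on S has C(6, 2) = 15 edges. P[all 15 edges red] = (1/2)^15, and likewise for blue, so P[monochromatic] = 2·(1/2)^15 = 2^{1 − 15} = 1/16384.
Summing: E[X] = C(9, 6) · 2^{1 − 15} = 84 · 1/16384 = 21/4096.
Numerically: E[X] ≈ 0.0051.

E[X] = C(9,6)·2^(1−C(6,2)) = 21/4096 ≈ 0.0051.


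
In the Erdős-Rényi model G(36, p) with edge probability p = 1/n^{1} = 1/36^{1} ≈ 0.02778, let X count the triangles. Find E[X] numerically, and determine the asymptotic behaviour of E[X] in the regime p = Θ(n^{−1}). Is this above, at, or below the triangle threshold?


Number of potential triangles: C(36, 3) = 7140.
Each occurs with probability p³ ≈ (0.02778)³ ≈ 2.143347e-05.
By linearity: E[X] = C(36, 3)·p³ ≈ 7140 · 2.143347e-05 ≈ 0.1530.
Here α = 1, so p = 1/n is exactly at the triangle threshold p ~ 1/n. Asymptotically E[X] → c³/6 = 1³/6 = 1/6 ≈ 0.1667, a bounded constant. In this regime the triangle count is asymptotically Poisson(c³/6).

E[X] ≈ 0.1530; in regime p = Θ(1/n^{1}) E[X] stays bounded (at the triangle threshold p ~ 1/n).


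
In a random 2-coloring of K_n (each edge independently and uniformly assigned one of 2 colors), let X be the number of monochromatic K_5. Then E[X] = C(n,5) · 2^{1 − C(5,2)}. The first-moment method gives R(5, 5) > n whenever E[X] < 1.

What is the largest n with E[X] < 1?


We need C(n, 5) · 2^{1 − 10} < 1, i.e. C(n, 5) < 2^{10 − 1} = 512.
Check values of n near the boundary:
  n = 10: C(10, 5) = 252; 252 < 512? YES
  n = 11: C(11, 5) = 462; 462 < 512? YES
  n = 12: C(12, 5) = 792; 792 < 512? NO
The largest n with C(n, 5) < 512 is n = 11 (where E[X] = 231/256 ≈ 0.902344). Hence R(5, 5) > 11, i.e. R(5, 5) ≥ 12.

Largest n = 11; hence R(5, 5) > 11.


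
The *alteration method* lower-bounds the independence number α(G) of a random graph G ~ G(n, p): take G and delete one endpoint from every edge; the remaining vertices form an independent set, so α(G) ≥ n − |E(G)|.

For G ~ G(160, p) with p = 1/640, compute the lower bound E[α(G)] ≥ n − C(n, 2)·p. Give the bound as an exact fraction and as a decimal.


E[|E(G)|] = C(160, 2)·p = 12720 · (1/640) = 159/8.
E[α(G)] ≥ n − E[|E(G)|] = 160 − 159/8 = 1121/8.
Numerically: ≈ 140.125000.
(This is only a lower bound; the true E[α(G)] may be larger.)

E[α(G)] ≥ 1121/8 ≈ 140.125000.


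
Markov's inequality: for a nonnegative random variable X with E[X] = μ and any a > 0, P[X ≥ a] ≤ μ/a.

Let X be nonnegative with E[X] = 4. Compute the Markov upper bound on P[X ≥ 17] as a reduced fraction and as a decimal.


μ = E[X] = 4, a = 17.
Markov: P[X ≥ 17] ≤ μ/a = (4)/17 = 4/17.
Numerically: ≈ 0.235.
(Since a = 17 > μ = 4.000, the bound 4/17 is < 1 and informative.)

P[X ≥ 17] ≤ 4/17 ≈ 0.235.


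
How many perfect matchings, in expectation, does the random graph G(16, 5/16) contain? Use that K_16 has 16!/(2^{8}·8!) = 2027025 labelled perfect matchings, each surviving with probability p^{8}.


K_16 has 16!/(2^{8}·8!) = 2027025 labelled perfect matchings.
For each such perfect matching H, let X_H = 1 if all 8 edges of H are present in G. Then P[X_H = 1] = p^{8} = (5/16)^{8} = 390625/4294967296.
By linearity: E[X] = Σ_H E[X_H] = 2027025 · p^{8} = 2027025 · 390625/4294967296 = 791806640625/4294967296.
Numerically: E[X] ≈ 184.

E[X] = 2027025 · (5/16)^{8} = 791806640625/4294967296 ≈ 184.


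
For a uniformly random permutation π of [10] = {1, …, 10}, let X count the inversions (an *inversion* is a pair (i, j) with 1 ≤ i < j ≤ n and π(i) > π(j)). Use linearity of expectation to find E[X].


Write X = Σ X_I over the C(10, 2) = 45 pairs i < j, with X_I the indicator of one inversion.
There are 45 indicators.
For each fixed pair i < j, the values π(i) and π(j) are two distinct elements of {1, …, 10} in uniformly random order; by symmetry P[π(i) > π(j)] = 1/2.
By linearity: E[X] = 45 · (1/2) = C(10, 2) · (1/2) = 45/2 = 45/2 ≈ 22.50000.

E[X] = 45/2 = 22.50000.


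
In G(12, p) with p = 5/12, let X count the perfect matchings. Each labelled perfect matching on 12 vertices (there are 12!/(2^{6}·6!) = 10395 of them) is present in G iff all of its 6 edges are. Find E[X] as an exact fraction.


K_12 has 12!/(2^{6}·6!) = 10395 labelled perfect matchings.
For each such perfect matching H, let X_H = 1 if all 6 edges of H are present in G. Then P[X_H = 1] = p^{6} = (5/12)^{6} = 15625/2985984.
Summing the indicators: E[X] = Σ_H E[X_H] = 10395 · p^{6} = 10395 · 15625/2985984 = 6015625/110592.
Numerically: E[X] ≈ 54.3948.

E[X] = 10395 · (5/12)^{6} = 6015625/110592 ≈ 54.3948.


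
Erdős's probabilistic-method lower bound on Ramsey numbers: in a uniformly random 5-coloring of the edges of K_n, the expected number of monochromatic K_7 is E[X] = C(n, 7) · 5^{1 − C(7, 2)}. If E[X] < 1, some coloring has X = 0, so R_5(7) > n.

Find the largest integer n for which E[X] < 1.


We need C(n, 7) · 5^{1 − 21} < 1, i.e. C(n, 7) < 5^{21 − 1} = 95367431640625.
Check values of n near the boundary:
  n = 332: C(332, 7) = 82772214646616; 82772214646616 < 95367431640625? YES
  n = 333: C(333, 7) = 84549532139028; 84549532139028 < 95367431640625? YES
  n = 334: C(334, 7) = 86359460961576; 86359460961576 < 95367431640625? YES
  n = 335: C(335, 7) = 88202498238195; 88202498238195 < 95367431640625? YES
  n = 336: C(336, 7) = 90079147136880; 90079147136880 < 95367431640625? YES
  n = 337: C(337, 7) = 91989916924632; 91989916924632 < 95367431640625? YES
  n = 338: C(338, 7) = 93935323022736; 93935323022736 < 95367431640625? YES
  n = 339: C(339, 7) = 95915887062372; 95915887062372 < 95367431640625? NO
  n = 340: C(340, 7) = 97932136940560; 97932136940560 < 95367431640625? NO
  n = 341: C(341, 7) = 99984606876440; 99984606876440 < 95367431640625? NO
The largest n with C(n, 7) < 95367431640625 is n = 338 (where E[X] = 93935323022736/95367431640625 ≈ 0.9849833). Hence R_5(7) > 338, i.e. R_5(7) ≥ 339.

Largest n = 338; hence R_5(7) > 338.


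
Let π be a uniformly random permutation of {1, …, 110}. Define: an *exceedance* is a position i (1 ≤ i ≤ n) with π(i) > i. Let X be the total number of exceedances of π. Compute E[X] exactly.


Write X = Σ_{i=1}^{110} X_i, where X_i = 1_{π(i) > i}.
For each fixed i, π(i) is uniform over {1, …, 110} (marginal of a uniform permutation), so P[π(i) > i] = (n − i)/n. Summing: Σ_{i=1}^{110} (n − i)/n = (0 + 1 + … + 109)/110 = 110(110 − 1)/(2·110) = (110 − 1)/2.
Hence E[X] = Σ_{i=1}^{110} (110 − i)/110 = 109/2 ≈ 54.50000.

E[X] = 109/2 = 54.50000.


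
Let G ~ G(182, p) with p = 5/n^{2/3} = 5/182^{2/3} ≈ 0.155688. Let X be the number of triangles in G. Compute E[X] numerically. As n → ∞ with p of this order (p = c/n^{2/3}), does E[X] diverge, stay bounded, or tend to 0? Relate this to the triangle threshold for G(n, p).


Number of potential triangles: C(182, 3) = 988260.
Each occurs with probability p³ ≈ (0.155688)³ ≈ 3.77369883e-03.
By linearity: E[X] = C(182, 3)·p³ ≈ 988260 · 3.77369883e-03 ≈ 3729.395604.
Since α = 2/3 < 1, p = c/n^{2/3} ≫ 1/n is above the triangle threshold p ~ 1/n. Asymptotically E[X] ~ (c³/6)·n^{3(1−α)} = (5³/6)·n^{1} → ∞; triangles are abundant w.h.p.

E[X] ≈ 3729.395604; in regime p = Θ(1/n^{2/3}) E[X] diverges (above the triangle threshold p ~ 1/n).


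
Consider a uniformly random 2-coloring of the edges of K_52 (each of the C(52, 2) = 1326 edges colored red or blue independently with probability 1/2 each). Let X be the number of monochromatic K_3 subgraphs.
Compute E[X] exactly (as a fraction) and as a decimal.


Let X = Σ_S X_S over the C(52, 3) = 22100 subsets S of size 3, where X_S = 1 if the K_3 on S is monochromatic.
For a fixed S, the K_3 on S has C(3, 2) = 3 edges. P[all 3 edges red] = (1/2)^3, and likewise for blue, so P[monochromatic] = 2·(1/2)^3 = 2^{1 − 3} = 1/4.
By linearity of expectation: E[X] = C(52, 3) · 2^{1 − 3} = 22100 · 1/4 = 5525.
Numerically: E[X] ≈ 5525.000000.

E[X] = C(52,3)·2^(1−C(3,2)) = 5525 ≈ 5525.000000.


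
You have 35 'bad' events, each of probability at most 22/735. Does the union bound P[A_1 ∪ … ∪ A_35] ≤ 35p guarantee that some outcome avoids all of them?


Union bound: P[∪_{i=1}^{35} A_i] ≤ Σ_i P[A_i] ≤ 35·p = 35·(22/735) = 22/21.
Numerically: 22/21 ≈ 1.0476190.
Is 22/21 < 1? NO.
Since the bound 22/21 is ≥ 1, the union bound is uninformative here; it does NOT by itself certify existence.

35·p = 22/21 ≈ 1.0476190; existence NOT certified by the union bound.


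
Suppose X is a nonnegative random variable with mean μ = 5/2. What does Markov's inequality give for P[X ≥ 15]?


μ = E[X] = 5/2, a = 15.
Markov: P[X ≥ 15] ≤ μ/a = (5/2)/15 = 1/6.
Numerically: ≈ 0.16667.
(Since a = 15 > μ = 2.50000, the bound 1/6 is < 1 and informative.)

P[X ≥ 15] ≤ 1/6 ≈ 0.16667.


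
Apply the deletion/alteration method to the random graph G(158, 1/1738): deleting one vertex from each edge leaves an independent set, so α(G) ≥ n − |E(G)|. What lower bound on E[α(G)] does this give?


E[|E(G)|] = C(158, 2)·p = 12403 · (1/1738) = 157/22.
E[α(G)] ≥ n − E[|E(G)|] = 158 − 157/22 = 3319/22.
Numerically: ≈ 150.8636.
(This is only a lower bound; the true E[α(G)] may be larger.)

E[α(G)] ≥ 3319/22 ≈ 150.8636.


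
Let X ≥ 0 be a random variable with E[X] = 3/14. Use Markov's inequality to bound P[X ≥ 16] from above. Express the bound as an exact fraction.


μ = E[X] = 3/14, a = 16.
Markov: P[X ≥ 16] ≤ μ/a = (3/14)/16 = 3/224.
Numerically: ≈ 0.013.
(Since a = 16 > μ = 0.214, the bound 3/224 is < 1 and informative.)

P[X ≥ 16] ≤ 3/224 ≈ 0.013.


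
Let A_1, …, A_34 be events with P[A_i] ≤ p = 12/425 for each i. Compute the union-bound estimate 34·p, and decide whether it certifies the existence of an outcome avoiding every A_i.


Union bound: P[∪_{i=1}^{34} A_i] ≤ Σ_i P[A_i] ≤ 34·p = 34·(12/425) = 24/25.
Numerically: 24/25 ≈ 0.960000.
Is 24/25 < 1? YES.
Since P[∪ A_i] ≤ 24/25 < 1, the complement has P[∩ A_i^c] ≥ 1 − 24/25 = 1/25 > 0, so some outcome avoids every A_i.

34·p = 24/25 ≈ 0.960000; existence CERTIFIED by the union bound.


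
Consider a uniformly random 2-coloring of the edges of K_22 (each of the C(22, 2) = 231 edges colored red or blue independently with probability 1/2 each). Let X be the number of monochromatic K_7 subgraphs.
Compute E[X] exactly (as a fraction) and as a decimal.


Let X = Σ_S X_S over the C(22, 7) = 170544 subsets S of size 7, where X_S = 1 if the K_7 on S is monochromatic.
For a fixed S, the K_7 on S has C(7, 2) = 21 edges. P[all 21 edges red] = (1/2)^21, and likewise for blue, so P[monochromatic] = 2·(1/2)^21 = 2^{1 − 21} = 1/1048576.
Summing: E[X] = C(22, 7) · 2^{1 − 21} = 170544 · 1/1048576 = 10659/65536.
Numerically: E[X] ≈ 0.1626.

E[X] = C(22,7)·2^(1−C(7,2)) = 10659/65536 ≈ 0.1626.


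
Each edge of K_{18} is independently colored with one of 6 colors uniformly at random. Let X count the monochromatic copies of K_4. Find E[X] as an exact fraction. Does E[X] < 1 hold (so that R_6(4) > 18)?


E[X] = C(18, 4) · 6^{1 − 6} = 3060 · 6^{−5} = 3060/7776.
As a reduced fraction: E[X] = 85/216 ≈ 0.3935185.
Is E[X] < 1? YES.
Since E[X] < 1, there exists a 6-coloring of K_{18} with no monochromatic K_4; hence R_6(4) > 18.

E[X] = 85/216 ≈ 0.3935185; E[X] < 1, so R_6(4) > 18.


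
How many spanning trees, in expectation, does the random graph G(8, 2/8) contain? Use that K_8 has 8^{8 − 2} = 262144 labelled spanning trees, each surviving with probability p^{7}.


K_8 has 8^{8 − 2} = 262144 labelled spanning trees.
For each such spanning tree H, let X_H = 1 if all 7 edges of H are present in G. Then P[X_H = 1] = p^{7} = (1/4)^{7} = 1/16384.
Summing the indicators: E[X] = Σ_H E[X_H] = 262144 · p^{7} = 262144 · 1/16384 = 16.
Numerically: E[X] ≈ 16.

E[X] = 262144 · (1/4)^{7} = 16 ≈ 16.


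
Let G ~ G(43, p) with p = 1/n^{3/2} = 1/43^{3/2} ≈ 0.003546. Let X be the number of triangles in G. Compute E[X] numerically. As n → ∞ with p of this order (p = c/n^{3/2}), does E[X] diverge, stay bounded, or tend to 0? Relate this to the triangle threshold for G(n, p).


Number of potential triangles: C(43, 3) = 12341.
Each occurs with probability p³ ≈ (0.003546)³ ≈ 4.460586e-08.
By linearity: E[X] = C(43, 3)·p³ ≈ 12341 · 4.460586e-08 ≈ 0.0006.
Since α = 3/2 > 1, p = c/n^{3/2} = o(1/n) is below the triangle threshold p ~ 1/n. Asymptotically E[X] ~ (c³/6)·n^{3(1−α)} = (1³/6)·n^{-1.5} → 0, so by Markov's inequality G has no triangles w.h.p.

E[X] ≈ 0.0006; in regime p = Θ(1/n^{3/2}) E[X] tends to 0 (below the triangle threshold p ~ 1/n).


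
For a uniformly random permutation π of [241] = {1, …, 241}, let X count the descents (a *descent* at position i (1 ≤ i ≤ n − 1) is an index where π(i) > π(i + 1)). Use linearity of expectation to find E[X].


Write X = Σ X_I over i = 1, …, 240, with X_I the indicator of one descent.
There are 240 indicators.
For each fixed i, the pair (π(i), π(i+1)) is a uniformly random ordered pair of distinct values from {1, …, 241}; by symmetry P[π(i) > π(i+1)] = 1/2.
By linearity: E[X] = 240 · (1/2) = (241 − 1) · (1/2) = 120 ≈ 120.0000.

E[X] = 120 = 120.0000.


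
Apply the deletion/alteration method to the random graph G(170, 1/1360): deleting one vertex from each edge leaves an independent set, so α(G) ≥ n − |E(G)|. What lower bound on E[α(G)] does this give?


E[|E(G)|] = C(170, 2)·p = 14365 · (1/1360) = 169/16.
E[α(G)] ≥ n − E[|E(G)|] = 170 − 169/16 = 2551/16.
Numerically: ≈ 159.437500.
(This is only a lower bound; the true E[α(G)] may be larger.)

E[α(G)] ≥ 2551/16 ≈ 159.437500.


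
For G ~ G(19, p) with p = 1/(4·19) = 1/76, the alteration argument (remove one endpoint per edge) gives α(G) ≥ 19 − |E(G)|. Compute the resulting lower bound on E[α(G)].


E[|E(G)|] = C(19, 2)·p = 171 · (1/76) = 9/4.
E[α(G)] ≥ n − E[|E(G)|] = 19 − 9/4 = 67/4.
Numerically: ≈ 16.7500.
(This is only a lower bound; the true E[α(G)] may be larger.)

E[α(G)] ≥ 67/4 ≈ 16.7500.


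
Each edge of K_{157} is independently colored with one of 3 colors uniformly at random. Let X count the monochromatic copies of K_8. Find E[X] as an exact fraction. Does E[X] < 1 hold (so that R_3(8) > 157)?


E[X] = C(157, 8) · 3^{1 − 28} = 7637643295425 · 3^{−27} = 7637643295425/7625597484987.
As a reduced fraction: E[X] = 848627032825/847288609443 ≈ 1.0015797.
Is E[X] < 1? NO.
Since E[X] ≥ 1, the first-moment bound is inconclusive at n = 157; it does NOT by itself certify R_3(8) > 157.

E[X] = 848627032825/847288609443 ≈ 1.0015797; E[X] ≥ 1; first-moment method inconclusive here.


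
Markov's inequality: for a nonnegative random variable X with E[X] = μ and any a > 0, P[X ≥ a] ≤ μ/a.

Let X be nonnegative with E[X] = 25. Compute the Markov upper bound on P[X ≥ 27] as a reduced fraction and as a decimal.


μ = E[X] = 25, a = 27.
Markov: P[X ≥ 27] ≤ μ/a = (25)/27 = 25/27.
Numerically: ≈ 0.92593.
(Since a = 27 > μ = 25.00000, the bound 25/27 is < 1 and informative.)

P[X ≥ 27] ≤ 25/27 ≈ 0.92593.


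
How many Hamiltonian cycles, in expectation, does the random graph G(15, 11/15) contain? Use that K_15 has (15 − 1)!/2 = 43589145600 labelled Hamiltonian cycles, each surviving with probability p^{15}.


K_15 has (15 − 1)!/2 = 43589145600 labelled Hamiltonian cycles.
For each such Hamiltonian cycle H, let X_H = 1 if all 15 edges of H are present in G. Then P[X_H = 1] = p^{15} = (11/15)^{15} = 4177248169415651/437893890380859375.
By linearity of expectation: E[X] = Σ_H E[X_H] = 43589145600 · p^{15} = 43589145600 · 4177248169415651/437893890380859375 = 29972457393249757754368/72081298828125.
Numerically: E[X] ≈ 4.16e+08.

E[X] = 43589145600 · (11/15)^{15} = 29972457393249757754368/72081298828125 ≈ 4.16e+08.


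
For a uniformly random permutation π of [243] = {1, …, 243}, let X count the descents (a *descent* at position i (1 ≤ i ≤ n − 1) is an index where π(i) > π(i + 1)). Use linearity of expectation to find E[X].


Write X = Σ X_I over i = 1, …, 242, with X_I the indicator of one descent.
There are 242 indicators.
For each fixed i, the pair (π(i), π(i+1)) is a uniformly random ordered pair of distinct values from {1, …, 243}; by symmetry P[π(i) > π(i+1)] = 1/2.
By linearity: E[X] = 242 · (1/2) = (243 − 1) · (1/2) = 121 ≈ 121.000.

E[X] = 121 = 121.000.


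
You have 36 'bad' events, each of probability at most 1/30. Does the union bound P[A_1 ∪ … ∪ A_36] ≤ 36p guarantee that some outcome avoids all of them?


Union bound: P[∪_{i=1}^{36} A_i] ≤ Σ_i P[A_i] ≤ 36·p = 36·(1/30) = 6/5.
Numerically: 6/5 ≈ 1.20000.
Is 6/5 < 1? NO.
Since the bound 6/5 is ≥ 1, the union bound is uninformative here; it does NOT by itself certify existence.

36·p = 6/5 ≈ 1.20000; existence NOT certified by the union bound.


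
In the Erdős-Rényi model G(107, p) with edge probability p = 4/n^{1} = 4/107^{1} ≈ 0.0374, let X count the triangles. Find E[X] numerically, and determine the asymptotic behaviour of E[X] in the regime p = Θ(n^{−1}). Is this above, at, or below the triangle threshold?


Number of potential triangles: C(107, 3) = 198485.
Each occurs with probability p³ ≈ (0.0374)³ ≈ 5.22431e-05.
By linearity: E[X] = C(107, 3)·p³ ≈ 198485 · 5.22431e-05 ≈ 10.369.
Here α = 1, so p = 4/n is exactly at the triangle threshold p ~ 1/n. Asymptotically E[X] → c³/6 = 4³/6 = 32/3 ≈ 10.667, a bounded constant. In this regime the triangle count is asymptotically Poisson(c³/6).

E[X] ≈ 10.369; in regime p = Θ(1/n^{1}) E[X] stays bounded (at the triangle threshold p ~ 1/n).


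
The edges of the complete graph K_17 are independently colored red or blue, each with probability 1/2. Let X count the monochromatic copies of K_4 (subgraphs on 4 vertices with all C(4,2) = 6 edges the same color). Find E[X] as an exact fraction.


Let X = Σ_S X_S over the C(17, 4) = 2380 subsets S of size 4, where X_S = 1 if the K_4 on S is monochromatic.
For a fixed S, the K_4 on S has C(4, 2) = 6 edges. P[all 6 edges red] = (1/2)^6, and likewise for blue, so P[monochromatic] = 2·(1/2)^6 = 2^{1 − 6} = 1/32.
By linearity of expectation: E[X] = C(17, 4) · 2^{1 − 6} = 2380 · 1/32 = 595/8.
Numerically: E[X] ≈ 74.375.

E[X] = C(17,4)·2^(1−C(4,2)) = 595/8 ≈ 74.375.


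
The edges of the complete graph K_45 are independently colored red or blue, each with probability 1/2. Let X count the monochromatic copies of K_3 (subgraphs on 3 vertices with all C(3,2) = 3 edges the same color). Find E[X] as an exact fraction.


Let X = Σ_S X_S over the C(45, 3) = 14190 subsets S of size 3, where X_S = 1 if the K_3 on S is monochromatic.
For a fixed S, the K_3 on S has C(3, 2) = 3 edges. P[all 3 edges red] = (1/2)^3, and likewise for blue, so P[monochromatic] = 2·(1/2)^3 = 2^{1 − 3} = 1/4.
By linearity of expectation: E[X] = C(45, 3) · 2^{1 − 3} = 14190 · 1/4 = 7095/2.
Numerically: E[X] ≈ 3547.500000.

E[X] = C(45,3)·2^(1−C(3,2)) = 7095/2 ≈ 3547.500000.


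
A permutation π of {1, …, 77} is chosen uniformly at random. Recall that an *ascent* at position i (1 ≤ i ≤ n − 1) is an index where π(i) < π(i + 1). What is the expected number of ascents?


Write X = Σ X_I over i = 1, …, 76, with X_I the indicator of one ascent.
There are 76 indicators.
For each fixed i, the pair (π(i), π(i+1)) is a uniformly random ordered pair of distinct values from {1, …, 77}; by symmetry P[π(i) < π(i+1)] = 1/2.
By linearity: E[X] = 76 · (1/2) = (77 − 1) · (1/2) = 38 ≈ 38.0000.

E[X] = 38 = 38.0000.
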